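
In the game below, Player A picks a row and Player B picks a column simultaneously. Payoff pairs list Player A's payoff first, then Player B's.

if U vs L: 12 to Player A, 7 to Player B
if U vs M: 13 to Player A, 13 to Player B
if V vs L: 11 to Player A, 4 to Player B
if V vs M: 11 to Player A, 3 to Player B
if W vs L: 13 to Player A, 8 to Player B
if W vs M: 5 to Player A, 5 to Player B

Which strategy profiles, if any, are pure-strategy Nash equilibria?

A profile is a Nash equilibrium when each player is best-responding to the other.
Player A's best responses — vs L: W (payoff 13); vs M: U (payoff 13).
Player B's best responses — vs U: M (payoff 13); vs V: L (payoff 4); vs W: L (payoff 8).
Mutual best responses occur at (U, M) and (W, L); at each, neither player gains by switching.

(U, M) and (W, L)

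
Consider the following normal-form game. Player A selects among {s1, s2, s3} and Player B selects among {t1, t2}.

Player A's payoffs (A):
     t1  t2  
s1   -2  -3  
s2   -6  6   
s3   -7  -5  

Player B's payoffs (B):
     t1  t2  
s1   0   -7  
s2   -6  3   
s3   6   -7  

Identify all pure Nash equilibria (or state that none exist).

A profile is a Nash equilibrium when each player is best-responding to the other.
Player A's best responses — vs t1: s1 (payoff -2); vs t2: s2 (payoff 6).
Player B's best responses — vs s1: t1 (payoff 0); vs s2: t2 (payoff 3); vs s3: t1 (payoff 6).
Mutual best responses occur at (s1, t1) and (s2, t2); at each, neither player gains by switching.

(s1, t1) and (s2, t2)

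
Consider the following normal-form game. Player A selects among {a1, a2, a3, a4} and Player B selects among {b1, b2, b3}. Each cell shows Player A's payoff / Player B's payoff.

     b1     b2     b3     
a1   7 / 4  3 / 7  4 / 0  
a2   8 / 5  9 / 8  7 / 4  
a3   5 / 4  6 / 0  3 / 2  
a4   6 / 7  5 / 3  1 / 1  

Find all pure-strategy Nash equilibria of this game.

Find each player's best response to every opponent strategy; NE are the intersections.
Player A's best responses — vs b1: a2 (payoff 8); vs b2: a2 (payoff 9); vs b3: a2 (payoff 7).
Player B's best responses — vs a1: b2 (payoff 7); vs a2: b2 (payoff 8); vs a3: b1 (payoff 4); vs a4: b1 (payoff 7).
The only mutual best response is (a2, b2); neither player gains by switching there.

(a2, b2)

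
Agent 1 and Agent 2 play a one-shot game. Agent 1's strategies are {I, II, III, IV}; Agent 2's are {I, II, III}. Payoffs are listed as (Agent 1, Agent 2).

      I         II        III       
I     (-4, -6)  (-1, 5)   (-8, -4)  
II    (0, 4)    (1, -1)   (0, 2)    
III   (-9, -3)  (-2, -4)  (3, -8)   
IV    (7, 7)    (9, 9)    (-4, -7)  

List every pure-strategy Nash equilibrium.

(IV, II)

A profile is a Nash equilibrium when each player is best-responding to the other.
Agent 1's best responses — vs I: IV (payoff 7); vs II: IV (payoff 9); vs III: III (payoff 3).
Agent 2's best responses — vs I: II (payoff 5); vs II: I (payoff 4); vs III: I (payoff -3); vs IV: II (payoff 9).
The only mutual best response is (IV, II); neither player gains by switching there.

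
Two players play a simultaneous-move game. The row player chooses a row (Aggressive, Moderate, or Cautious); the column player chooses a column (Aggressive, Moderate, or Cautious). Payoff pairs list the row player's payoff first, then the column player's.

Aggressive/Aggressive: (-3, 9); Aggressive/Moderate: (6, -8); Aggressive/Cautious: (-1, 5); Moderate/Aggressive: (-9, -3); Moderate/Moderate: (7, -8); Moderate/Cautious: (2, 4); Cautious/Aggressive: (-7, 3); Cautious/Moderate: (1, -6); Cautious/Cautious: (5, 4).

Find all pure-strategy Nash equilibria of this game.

(Aggressive, Aggressive) and (Cautious, Cautious)

Check mutual best responses: a cell is a NE iff neither player can gain by unilaterally deviating.
The row player's best responses — vs Aggressive: Aggressive (payoff -3); vs Moderate: Moderate (payoff 7); vs Cautious: Cautious (payoff 5).
The column player's best responses — vs Aggressive: Aggressive (payoff 9); vs Moderate: Cautious (payoff 4); vs Cautious: Cautious (payoff 4).
Mutual best responses occur at (Aggressive, Aggressive) and (Cautious, Cautious); at each, neither player gains by switching.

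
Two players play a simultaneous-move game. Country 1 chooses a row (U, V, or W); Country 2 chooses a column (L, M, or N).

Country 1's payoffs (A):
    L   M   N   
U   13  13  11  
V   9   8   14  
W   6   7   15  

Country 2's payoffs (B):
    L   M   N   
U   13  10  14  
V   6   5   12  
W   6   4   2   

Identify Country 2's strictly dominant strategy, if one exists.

A strategy is strictly dominant if it gives Country 2 a strictly higher payoff than every other strategy, against every choice by the opponent.
L is not dominant: against U, N gives 14 > 13.
M is not dominant: against U, L gives 13 > 10.
N is not dominant: against W, L gives 6 > 2.
No single strategy is best against every opponent action.

None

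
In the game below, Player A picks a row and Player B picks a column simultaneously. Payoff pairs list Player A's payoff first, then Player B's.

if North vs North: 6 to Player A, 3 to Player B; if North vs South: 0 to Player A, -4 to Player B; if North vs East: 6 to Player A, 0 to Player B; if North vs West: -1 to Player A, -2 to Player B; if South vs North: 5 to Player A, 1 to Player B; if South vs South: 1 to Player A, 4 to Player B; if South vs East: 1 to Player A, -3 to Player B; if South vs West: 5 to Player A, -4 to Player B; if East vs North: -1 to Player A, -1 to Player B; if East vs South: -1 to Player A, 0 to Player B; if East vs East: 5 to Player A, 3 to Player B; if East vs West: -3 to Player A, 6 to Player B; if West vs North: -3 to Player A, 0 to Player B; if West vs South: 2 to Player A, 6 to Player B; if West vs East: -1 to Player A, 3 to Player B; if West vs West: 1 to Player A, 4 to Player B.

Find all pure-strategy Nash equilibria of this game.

Find each player's best response to every opponent strategy; NE are the intersections.
Player A's best responses — vs North: North (payoff 6); vs South: West (payoff 2); vs East: North (payoff 6); vs West: South (payoff 5).
Player B's best responses — vs North: North (payoff 3); vs South: South (payoff 4); vs East: West (payoff 6); vs West: South (payoff 6).
Mutual best responses occur at (North, North) and (West, South); at each, neither player gains by switching.

(North, North) and (West, South)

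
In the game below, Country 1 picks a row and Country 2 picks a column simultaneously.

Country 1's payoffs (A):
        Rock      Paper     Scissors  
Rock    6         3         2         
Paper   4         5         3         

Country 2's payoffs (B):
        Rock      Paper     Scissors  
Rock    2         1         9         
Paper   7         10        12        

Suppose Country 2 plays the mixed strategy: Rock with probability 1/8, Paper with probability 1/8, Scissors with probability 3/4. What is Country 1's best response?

Country 1's best reply maximizes expected payoff against the mix.
Rock: (1/8)·6 + (1/8)·3 + (3/4)·2 = 21/8
Paper: (1/8)·4 + (1/8)·5 + (3/4)·3 = 27/8
Highest expected payoff is 27/8, from Paper.

Paper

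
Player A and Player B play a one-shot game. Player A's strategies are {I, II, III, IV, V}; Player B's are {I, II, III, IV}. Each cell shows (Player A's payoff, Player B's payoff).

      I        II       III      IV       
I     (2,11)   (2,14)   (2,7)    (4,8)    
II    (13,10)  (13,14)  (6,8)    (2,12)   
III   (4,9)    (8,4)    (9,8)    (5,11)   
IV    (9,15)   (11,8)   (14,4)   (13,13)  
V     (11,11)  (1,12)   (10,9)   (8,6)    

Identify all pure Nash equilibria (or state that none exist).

(II, II)

A profile is a Nash equilibrium when each player is best-responding to the other.
Player A's best responses — vs I: II (payoff 13); vs II: II (payoff 13); vs III: IV (payoff 14); vs IV: IV (payoff 13).
Player B's best responses — vs I: II (payoff 14); vs II: II (payoff 14); vs III: IV (payoff 11); vs IV: I (payoff 15); vs V: II (payoff 12).
The only mutual best response is (II, II); neither player gains by switching there.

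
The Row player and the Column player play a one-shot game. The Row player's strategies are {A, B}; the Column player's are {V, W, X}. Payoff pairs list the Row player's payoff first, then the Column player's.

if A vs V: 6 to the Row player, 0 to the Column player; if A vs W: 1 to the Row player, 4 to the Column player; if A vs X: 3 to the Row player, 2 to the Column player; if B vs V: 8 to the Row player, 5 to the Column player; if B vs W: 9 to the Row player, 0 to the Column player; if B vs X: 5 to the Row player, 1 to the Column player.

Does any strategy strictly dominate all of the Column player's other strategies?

No strictly dominant strategy

Check whether one of the Column player's strategies beats all alternatives regardless of what the opponent does.
V is not dominant: against A, W gives 4 > 0.
W is not dominant: against B, V gives 5 > 0.
X is not dominant: against A, W gives 4 > 2.
No single strategy is best against every opponent action.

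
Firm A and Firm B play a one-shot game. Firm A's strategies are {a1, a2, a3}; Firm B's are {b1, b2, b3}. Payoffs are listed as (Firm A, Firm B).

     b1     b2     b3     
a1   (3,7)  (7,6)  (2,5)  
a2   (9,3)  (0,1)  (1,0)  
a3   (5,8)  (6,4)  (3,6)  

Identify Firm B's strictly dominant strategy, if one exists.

Check whether one of Firm B's strategies beats all alternatives regardless of what the opponent does.
b1 strictly dominates: vs a1: 7 > each of {6, 5}; vs a2: 3 > each of {1, 0}; vs a3: 8 > each of {4, 6}.

b1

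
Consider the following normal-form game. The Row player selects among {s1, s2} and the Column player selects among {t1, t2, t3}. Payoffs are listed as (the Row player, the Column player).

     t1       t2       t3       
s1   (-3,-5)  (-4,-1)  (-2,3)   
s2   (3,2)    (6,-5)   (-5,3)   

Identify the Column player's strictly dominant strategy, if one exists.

t3

A strategy is strictly dominant if it gives the Column player a strictly higher payoff than every other strategy, against every choice by the opponent.
t3 strictly dominates: vs s1: 3 > each of {-5, -1}; vs s2: 3 > each of {2, -5}.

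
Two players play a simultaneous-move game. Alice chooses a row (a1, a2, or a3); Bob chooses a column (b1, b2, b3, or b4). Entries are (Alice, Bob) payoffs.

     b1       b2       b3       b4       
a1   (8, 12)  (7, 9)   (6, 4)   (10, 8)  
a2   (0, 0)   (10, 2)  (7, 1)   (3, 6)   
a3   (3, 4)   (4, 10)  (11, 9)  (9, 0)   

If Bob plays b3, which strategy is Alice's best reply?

With Bob fixed at b3, Alice's payoffs are: a1 → 6, a2 → 7, a3 → 11.
The maximum is 11, achieved by a3.

a3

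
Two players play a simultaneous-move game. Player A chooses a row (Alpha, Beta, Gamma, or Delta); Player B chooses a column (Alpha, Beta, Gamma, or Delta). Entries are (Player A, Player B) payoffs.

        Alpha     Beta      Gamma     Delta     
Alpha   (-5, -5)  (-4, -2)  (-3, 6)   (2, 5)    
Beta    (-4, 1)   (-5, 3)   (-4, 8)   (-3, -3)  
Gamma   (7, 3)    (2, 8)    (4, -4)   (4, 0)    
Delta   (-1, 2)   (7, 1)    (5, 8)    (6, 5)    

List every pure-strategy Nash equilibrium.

(Delta, Gamma)

A profile is a Nash equilibrium when each player is best-responding to the other.
Player A's best responses — vs Alpha: Gamma (payoff 7); vs Beta: Delta (payoff 7); vs Gamma: Delta (payoff 5); vs Delta: Delta (payoff 6).
Player B's best responses — vs Alpha: Gamma (payoff 6); vs Beta: Gamma (payoff 8); vs Gamma: Beta (payoff 8); vs Delta: Gamma (payoff 8).
The only mutual best response is (Delta, Gamma); neither player gains by switching there.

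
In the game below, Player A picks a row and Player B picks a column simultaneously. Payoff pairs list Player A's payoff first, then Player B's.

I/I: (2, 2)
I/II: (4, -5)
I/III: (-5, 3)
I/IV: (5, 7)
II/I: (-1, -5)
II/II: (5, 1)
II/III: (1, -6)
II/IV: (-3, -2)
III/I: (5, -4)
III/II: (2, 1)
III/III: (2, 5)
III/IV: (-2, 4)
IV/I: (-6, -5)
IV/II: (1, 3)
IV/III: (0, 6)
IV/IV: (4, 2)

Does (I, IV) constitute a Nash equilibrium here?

Yes

Holding Player B at IV: Player A gets 5 from I, versus -3 from II, -2 from III, 4 from IV. No profitable deviation for Player A.
Holding Player A at I: Player B gets 7 from IV, versus 2 from I, -5 from II, 3 from III. No profitable deviation for Player B either.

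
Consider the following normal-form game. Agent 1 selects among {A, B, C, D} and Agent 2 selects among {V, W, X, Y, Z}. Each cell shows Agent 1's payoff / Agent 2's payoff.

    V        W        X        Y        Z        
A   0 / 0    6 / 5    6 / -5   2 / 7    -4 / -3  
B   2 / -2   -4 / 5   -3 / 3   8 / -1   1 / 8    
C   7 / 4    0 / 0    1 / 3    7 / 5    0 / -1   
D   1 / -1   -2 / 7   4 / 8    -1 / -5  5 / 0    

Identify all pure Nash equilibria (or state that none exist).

Find each player's best response to every opponent strategy; NE are the intersections.
Agent 1's best responses — vs V: C (payoff 7); vs W: A (payoff 6); vs X: A (payoff 6); vs Y: B (payoff 8); vs Z: D (payoff 5).
Agent 2's best responses — vs A: Y (payoff 7); vs B: Z (payoff 8); vs C: Y (payoff 5); vs D: X (payoff 8).
No cell has both players best-responding. For instance, Agent 1's best reply to X is A, but against A Agent 2 prefers Y over X.

None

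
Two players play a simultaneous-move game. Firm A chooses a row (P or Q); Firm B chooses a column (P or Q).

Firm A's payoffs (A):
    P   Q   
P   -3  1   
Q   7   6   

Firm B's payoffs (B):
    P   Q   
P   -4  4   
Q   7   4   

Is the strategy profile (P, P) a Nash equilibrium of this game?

No

Holding Firm B at P: Firm A gets -3 from P but could get 7 by switching to Q. Firm A has a profitable deviation.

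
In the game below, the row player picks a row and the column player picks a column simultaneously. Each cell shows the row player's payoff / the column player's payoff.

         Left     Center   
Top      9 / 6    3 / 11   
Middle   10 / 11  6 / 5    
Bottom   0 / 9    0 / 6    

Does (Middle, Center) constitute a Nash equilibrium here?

Holding the column player at Center: the row player gets 6 from Middle, versus 3 from Top, 0 from Bottom. No profitable deviation for the row player.
Holding the row player at Middle: the column player gets 5 from Center but could get 11 by switching to Left. The column player has a profitable deviation.

No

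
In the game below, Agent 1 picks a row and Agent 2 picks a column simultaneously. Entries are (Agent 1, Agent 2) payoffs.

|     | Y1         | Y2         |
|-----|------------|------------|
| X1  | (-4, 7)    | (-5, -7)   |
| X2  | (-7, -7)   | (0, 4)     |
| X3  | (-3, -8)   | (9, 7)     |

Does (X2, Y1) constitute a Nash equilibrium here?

Holding Agent 2 at Y1: Agent 1 gets -7 from X2 but could get -3 by switching to X3. Agent 1 has a profitable deviation.

No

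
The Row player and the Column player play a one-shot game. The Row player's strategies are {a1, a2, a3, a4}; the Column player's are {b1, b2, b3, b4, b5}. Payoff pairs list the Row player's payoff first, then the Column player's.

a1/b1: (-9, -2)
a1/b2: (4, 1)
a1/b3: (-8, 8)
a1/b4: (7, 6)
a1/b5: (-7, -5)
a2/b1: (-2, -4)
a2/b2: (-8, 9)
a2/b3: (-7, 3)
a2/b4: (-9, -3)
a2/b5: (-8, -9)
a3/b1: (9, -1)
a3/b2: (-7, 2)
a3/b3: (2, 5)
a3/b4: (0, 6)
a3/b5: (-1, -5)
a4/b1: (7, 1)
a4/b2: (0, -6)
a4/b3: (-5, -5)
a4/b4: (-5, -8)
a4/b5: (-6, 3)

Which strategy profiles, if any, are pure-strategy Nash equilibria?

Find each player's best response to every opponent strategy; NE are the intersections.
The Row player's best responses — vs b1: a3 (payoff 9); vs b2: a1 (payoff 4); vs b3: a3 (payoff 2); vs b4: a1 (payoff 7); vs b5: a3 (payoff -1).
The Column player's best responses — vs a1: b3 (payoff 8); vs a2: b2 (payoff 9); vs a3: b4 (payoff 6); vs a4: b5 (payoff 3).
No cell has both players best-responding. For instance, the Row player's best reply to b1 is a3, but against a3 the Column player prefers b4 over b1.

No pure-strategy Nash equilibrium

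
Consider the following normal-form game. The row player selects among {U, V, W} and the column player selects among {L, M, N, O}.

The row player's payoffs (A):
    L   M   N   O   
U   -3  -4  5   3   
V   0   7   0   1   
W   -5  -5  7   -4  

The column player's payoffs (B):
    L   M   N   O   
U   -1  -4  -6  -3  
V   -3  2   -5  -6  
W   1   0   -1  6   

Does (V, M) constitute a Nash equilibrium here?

Yes

Holding the column player at M: the row player gets 7 from V, versus -4 from U, -5 from W. No profitable deviation for the row player.
Holding the row player at V: the column player gets 2 from M, versus -3 from L, -5 from N, -6 from O. No profitable deviation for the column player either.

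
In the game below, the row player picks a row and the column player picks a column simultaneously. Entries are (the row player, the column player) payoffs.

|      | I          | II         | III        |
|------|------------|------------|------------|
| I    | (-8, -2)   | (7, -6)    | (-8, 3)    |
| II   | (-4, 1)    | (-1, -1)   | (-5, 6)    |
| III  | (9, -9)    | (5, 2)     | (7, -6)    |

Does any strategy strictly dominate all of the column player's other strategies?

A strategy is strictly dominant if it gives the column player a strictly higher payoff than every other strategy, against every choice by the opponent.
I is not dominant: against I, III gives 3 > -2.
II is not dominant: against I, I gives -2 > -6.
III is not dominant: against III, II gives 2 > -6.
No single strategy is best against every opponent action.

None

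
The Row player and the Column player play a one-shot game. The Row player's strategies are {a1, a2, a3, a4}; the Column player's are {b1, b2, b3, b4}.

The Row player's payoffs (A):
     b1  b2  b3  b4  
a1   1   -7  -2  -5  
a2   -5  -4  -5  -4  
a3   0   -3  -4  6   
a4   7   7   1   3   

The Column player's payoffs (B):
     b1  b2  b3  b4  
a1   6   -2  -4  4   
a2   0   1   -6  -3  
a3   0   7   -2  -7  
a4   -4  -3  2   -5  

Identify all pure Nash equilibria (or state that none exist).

Find each player's best response to every opponent strategy; NE are the intersections.
The Row player's best responses — vs b1: a4 (payoff 7); vs b2: a4 (payoff 7); vs b3: a4 (payoff 1); vs b4: a3 (payoff 6).
The Column player's best responses — vs a1: b1 (payoff 6); vs a2: b2 (payoff 1); vs a3: b2 (payoff 7); vs a4: b3 (payoff 2).
The only mutual best response is (a4, b3); neither player gains by switching there.

(a4, b3)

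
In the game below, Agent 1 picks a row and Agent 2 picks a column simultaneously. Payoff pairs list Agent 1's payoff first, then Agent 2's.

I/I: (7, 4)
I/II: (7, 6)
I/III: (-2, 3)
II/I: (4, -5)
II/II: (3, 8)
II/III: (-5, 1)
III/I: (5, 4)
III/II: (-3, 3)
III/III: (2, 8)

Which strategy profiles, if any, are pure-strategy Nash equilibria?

Find each player's best response to every opponent strategy; NE are the intersections.
Agent 1's best responses — vs I: I (payoff 7); vs II: I (payoff 7); vs III: III (payoff 2).
Agent 2's best responses — vs I: II (payoff 6); vs II: II (payoff 8); vs III: III (payoff 8).
Mutual best responses occur at (I, II) and (III, III); at each, neither player gains by switching.

(I, II) and (III, III)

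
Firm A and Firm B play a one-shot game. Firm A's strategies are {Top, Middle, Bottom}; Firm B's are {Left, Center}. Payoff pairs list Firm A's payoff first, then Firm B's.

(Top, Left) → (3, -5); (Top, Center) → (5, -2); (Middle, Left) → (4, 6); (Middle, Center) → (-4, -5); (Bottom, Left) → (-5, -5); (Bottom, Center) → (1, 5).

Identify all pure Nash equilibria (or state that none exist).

(Top, Center) and (Middle, Left)

Check mutual best responses: a cell is a NE iff neither player can gain by unilaterally deviating.
Firm A's best responses — vs Left: Middle (payoff 4); vs Center: Top (payoff 5).
Firm B's best responses — vs Top: Center (payoff -2); vs Middle: Left (payoff 6); vs Bottom: Center (payoff 5).
Mutual best responses occur at (Top, Center) and (Middle, Left); at each, neither player gains by switching.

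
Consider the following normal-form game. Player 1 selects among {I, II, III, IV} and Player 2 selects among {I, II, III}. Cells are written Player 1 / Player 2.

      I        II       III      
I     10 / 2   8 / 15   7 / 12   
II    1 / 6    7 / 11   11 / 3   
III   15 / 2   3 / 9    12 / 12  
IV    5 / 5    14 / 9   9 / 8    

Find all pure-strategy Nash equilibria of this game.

Check mutual best responses: a cell is a NE iff neither player can gain by unilaterally deviating.
Player 1's best responses — vs I: III (payoff 15); vs II: IV (payoff 14); vs III: III (payoff 12).
Player 2's best responses — vs I: II (payoff 15); vs II: II (payoff 11); vs III: III (payoff 12); vs IV: II (payoff 9).
Mutual best responses occur at (III, III) and (IV, II); at each, neither player gains by switching.

(III, III) and (IV, II)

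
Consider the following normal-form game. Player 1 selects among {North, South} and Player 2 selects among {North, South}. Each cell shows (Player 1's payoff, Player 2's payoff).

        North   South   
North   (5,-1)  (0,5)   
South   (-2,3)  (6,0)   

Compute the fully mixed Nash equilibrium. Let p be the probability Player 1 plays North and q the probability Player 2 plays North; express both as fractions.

p = 1/3, q = 6/13

In a mixed NE each player is indifferent between their pure strategies, so the opponent's mix sets the indifference.
Player 2 indifferent between North and South: p·(-1) + (1−p)·3 = p·5 + (1−p)·0 ⟹ 3 + (-4)p = 0 + 5p ⟹ p = 1/3.
Player 1 indifferent between North and South: q·5 + (1−q)·0 = q·(-2) + (1−q)·6 ⟹ 0 + 5q = 6 + (-8)q ⟹ q = 6/13.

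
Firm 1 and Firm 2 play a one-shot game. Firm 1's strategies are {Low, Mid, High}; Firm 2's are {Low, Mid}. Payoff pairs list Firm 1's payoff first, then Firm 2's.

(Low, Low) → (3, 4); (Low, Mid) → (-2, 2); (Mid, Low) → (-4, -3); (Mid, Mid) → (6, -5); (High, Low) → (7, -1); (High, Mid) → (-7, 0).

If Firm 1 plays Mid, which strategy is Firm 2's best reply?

With Firm 1 fixed at Mid, Firm 2's payoffs are: Low → -3, Mid → -5.
The maximum is -3, achieved by Low.

Low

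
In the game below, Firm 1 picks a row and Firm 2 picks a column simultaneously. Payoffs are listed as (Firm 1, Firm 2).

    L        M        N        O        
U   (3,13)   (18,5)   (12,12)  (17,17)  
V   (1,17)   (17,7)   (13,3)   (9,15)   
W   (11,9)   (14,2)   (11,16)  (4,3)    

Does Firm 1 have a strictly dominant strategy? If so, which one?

None

A strategy is strictly dominant if it gives Firm 1 a strictly higher payoff than every other strategy, against every choice by the opponent.
U is not dominant: against L, W gives 11 > 3.
V is not dominant: against L, U gives 3 > 1.
W is not dominant: against M, U gives 18 > 14.
No single strategy is best against every opponent action.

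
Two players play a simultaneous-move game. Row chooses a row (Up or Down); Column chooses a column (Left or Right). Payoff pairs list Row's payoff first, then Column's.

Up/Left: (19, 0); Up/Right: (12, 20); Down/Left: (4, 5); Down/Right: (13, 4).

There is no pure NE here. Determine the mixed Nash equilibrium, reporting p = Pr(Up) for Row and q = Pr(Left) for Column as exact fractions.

In a mixed NE each player is indifferent between their pure strategies, so the opponent's mix sets the indifference.
Column indifferent between Left and Right: p·0 + (1−p)·5 = p·20 + (1−p)·4 ⟹ 5 + (-5)p = 4 + 16p ⟹ p = 1/21.
Row indifferent between Up and Down: q·19 + (1−q)·12 = q·4 + (1−q)·13 ⟹ 12 + 7q = 13 + (-9)q ⟹ q = 1/16.

p = 1/21, q = 1/16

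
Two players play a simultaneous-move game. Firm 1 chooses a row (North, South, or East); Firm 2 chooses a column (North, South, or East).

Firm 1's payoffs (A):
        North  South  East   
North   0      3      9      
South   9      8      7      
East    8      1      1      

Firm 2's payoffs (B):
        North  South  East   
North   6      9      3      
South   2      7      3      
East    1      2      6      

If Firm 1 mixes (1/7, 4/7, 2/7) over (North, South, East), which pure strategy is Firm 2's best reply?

Firm 2's best reply maximizes expected payoff against the mix.
North: (1/7)·6 + (4/7)·2 + (2/7)·1 = 16/7
South: (1/7)·9 + (4/7)·7 + (2/7)·2 = 41/7
East: (1/7)·3 + (4/7)·3 + (2/7)·6 = 27/7
Highest expected payoff is 41/7, from South.

South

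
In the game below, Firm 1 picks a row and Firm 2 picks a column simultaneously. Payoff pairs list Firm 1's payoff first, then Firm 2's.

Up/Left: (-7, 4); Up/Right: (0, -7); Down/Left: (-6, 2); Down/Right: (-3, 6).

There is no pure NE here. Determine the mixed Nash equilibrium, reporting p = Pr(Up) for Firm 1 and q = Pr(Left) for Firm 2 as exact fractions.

In a mixed NE each player is indifferent between their pure strategies, so the opponent's mix sets the indifference.
Firm 2 indifferent between Left and Right: p·4 + (1−p)·2 = p·(-7) + (1−p)·6 ⟹ 2 + 2p = 6 + (-13)p ⟹ p = 4/15.
Firm 1 indifferent between Up and Down: q·(-7) + (1−q)·0 = q·(-6) + (1−q)·(-3) ⟹ 0 + (-7)q = (-3) + (-3)q ⟹ q = 3/4.

p = 4/15, q = 3/4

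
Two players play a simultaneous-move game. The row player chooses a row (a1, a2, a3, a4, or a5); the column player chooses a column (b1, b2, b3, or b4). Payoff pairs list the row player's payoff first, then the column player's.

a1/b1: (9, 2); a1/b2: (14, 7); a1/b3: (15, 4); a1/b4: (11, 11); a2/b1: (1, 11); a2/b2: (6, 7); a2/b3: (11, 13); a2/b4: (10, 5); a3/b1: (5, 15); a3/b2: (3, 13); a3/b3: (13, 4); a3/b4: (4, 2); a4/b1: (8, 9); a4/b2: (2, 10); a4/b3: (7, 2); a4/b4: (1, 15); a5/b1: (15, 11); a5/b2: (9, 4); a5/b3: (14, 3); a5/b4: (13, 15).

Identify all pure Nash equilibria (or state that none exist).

(a5, b4)

Find each player's best response to every opponent strategy; NE are the intersections.
The row player's best responses — vs b1: a5 (payoff 15); vs b2: a1 (payoff 14); vs b3: a1 (payoff 15); vs b4: a5 (payoff 13).
The column player's best responses — vs a1: b4 (payoff 11); vs a2: b3 (payoff 13); vs a3: b1 (payoff 15); vs a4: b4 (payoff 15); vs a5: b4 (payoff 15).
The only mutual best response is (a5, b4); neither player gains by switching there.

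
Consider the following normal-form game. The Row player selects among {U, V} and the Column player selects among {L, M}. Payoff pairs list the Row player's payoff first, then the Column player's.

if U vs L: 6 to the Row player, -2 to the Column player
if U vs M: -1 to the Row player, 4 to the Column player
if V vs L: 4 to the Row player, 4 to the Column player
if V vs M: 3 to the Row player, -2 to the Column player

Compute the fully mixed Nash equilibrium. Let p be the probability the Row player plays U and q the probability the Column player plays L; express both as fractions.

p = 1/2, q = 2/3

In a mixed NE each player is indifferent between their pure strategies, so the opponent's mix sets the indifference.
The Column player indifferent between L and M: p·(-2) + (1−p)·4 = p·4 + (1−p)·(-2) ⟹ 4 + (-6)p = (-2) + 6p ⟹ p = 1/2.
The Row player indifferent between U and V: q·6 + (1−q)·(-1) = q·4 + (1−q)·3 ⟹ (-1) + 7q = 3 + 1q ⟹ q = 2/3.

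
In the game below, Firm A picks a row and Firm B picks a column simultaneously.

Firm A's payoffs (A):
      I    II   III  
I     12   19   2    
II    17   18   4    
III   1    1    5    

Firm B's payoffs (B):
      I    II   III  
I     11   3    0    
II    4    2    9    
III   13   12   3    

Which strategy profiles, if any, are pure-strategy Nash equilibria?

Find each player's best response to every opponent strategy; NE are the intersections.
Firm A's best responses — vs I: II (payoff 17); vs II: I (payoff 19); vs III: III (payoff 5).
Firm B's best responses — vs I: I (payoff 11); vs II: III (payoff 9); vs III: I (payoff 13).
No cell has both players best-responding. For instance, Firm A's best reply to III is III, but against III Firm B prefers I over III.

No pure-strategy Nash equilibrium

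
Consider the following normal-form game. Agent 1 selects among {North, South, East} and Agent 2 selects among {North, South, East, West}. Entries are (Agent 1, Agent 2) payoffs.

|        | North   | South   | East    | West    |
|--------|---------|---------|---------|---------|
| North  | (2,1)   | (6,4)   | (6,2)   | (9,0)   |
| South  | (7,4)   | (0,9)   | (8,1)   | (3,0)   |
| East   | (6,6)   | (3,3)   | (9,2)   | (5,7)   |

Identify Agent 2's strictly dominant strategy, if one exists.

A strategy is strictly dominant if it gives Agent 2 a strictly higher payoff than every other strategy, against every choice by the opponent.
North is not dominant: against North, South gives 4 > 1.
South is not dominant: against East, North gives 6 > 3.
East is not dominant: against North, South gives 4 > 2.
West is not dominant: against North, North gives 1 > 0.
No single strategy is best against every opponent action.

None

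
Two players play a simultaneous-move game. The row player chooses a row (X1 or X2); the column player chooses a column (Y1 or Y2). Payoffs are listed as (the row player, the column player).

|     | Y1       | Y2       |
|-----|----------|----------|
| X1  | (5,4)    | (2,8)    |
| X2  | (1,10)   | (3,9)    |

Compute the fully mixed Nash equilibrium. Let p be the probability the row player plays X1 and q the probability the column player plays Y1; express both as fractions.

Each player's mixing probability is pinned down by making the *other* player indifferent.
The column player indifferent between Y1 and Y2: p·4 + (1−p)·10 = p·8 + (1−p)·9 ⟹ 10 + (-6)p = 9 + (-1)p ⟹ p = 1/5.
The row player indifferent between X1 and X2: q·5 + (1−q)·2 = q·1 + (1−q)·3 ⟹ 2 + 3q = 3 + (-2)q ⟹ q = 1/5.

p = 1/5, q = 1/5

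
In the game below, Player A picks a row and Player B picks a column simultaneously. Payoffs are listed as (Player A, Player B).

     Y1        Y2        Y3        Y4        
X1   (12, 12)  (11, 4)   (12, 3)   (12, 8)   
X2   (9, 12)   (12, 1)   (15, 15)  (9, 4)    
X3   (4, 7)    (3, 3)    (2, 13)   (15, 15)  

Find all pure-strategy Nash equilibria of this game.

(X1, Y1), (X2, Y3), and (X3, Y4)

Check mutual best responses: a cell is a NE iff neither player can gain by unilaterally deviating.
Player A's best responses — vs Y1: X1 (payoff 12); vs Y2: X2 (payoff 12); vs Y3: X2 (payoff 15); vs Y4: X3 (payoff 15).
Player B's best responses — vs X1: Y1 (payoff 12); vs X2: Y3 (payoff 15); vs X3: Y4 (payoff 15).
Mutual best responses occur at (X1, Y1), (X2, Y3), and (X3, Y4); at each, neither player gains by switching.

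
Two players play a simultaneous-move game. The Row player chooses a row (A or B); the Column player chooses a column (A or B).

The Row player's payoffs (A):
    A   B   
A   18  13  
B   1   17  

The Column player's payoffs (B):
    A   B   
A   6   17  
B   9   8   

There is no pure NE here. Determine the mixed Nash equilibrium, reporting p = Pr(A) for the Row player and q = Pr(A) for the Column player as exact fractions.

p = 1/12, q = 4/21

In a mixed NE each player is indifferent between their pure strategies, so the opponent's mix sets the indifference.
The Column player indifferent between A and B: p·6 + (1−p)·9 = p·17 + (1−p)·8 ⟹ 9 + (-3)p = 8 + 9p ⟹ p = 1/12.
The Row player indifferent between A and B: q·18 + (1−q)·13 = q·1 + (1−q)·17 ⟹ 13 + 5q = 17 + (-16)q ⟹ q = 4/21.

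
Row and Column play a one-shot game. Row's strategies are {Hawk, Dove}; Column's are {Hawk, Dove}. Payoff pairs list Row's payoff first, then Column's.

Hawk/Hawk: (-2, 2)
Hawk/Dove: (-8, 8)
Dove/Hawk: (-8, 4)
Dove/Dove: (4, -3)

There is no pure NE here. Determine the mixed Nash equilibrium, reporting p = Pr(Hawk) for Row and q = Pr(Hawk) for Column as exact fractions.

p = 7/13, q = 2/3

In a mixed NE each player is indifferent between their pure strategies, so the opponent's mix sets the indifference.
Column indifferent between Hawk and Dove: p·2 + (1−p)·4 = p·8 + (1−p)·(-3) ⟹ 4 + (-2)p = (-3) + 11p ⟹ p = 7/13.
Row indifferent between Hawk and Dove: q·(-2) + (1−q)·(-8) = q·(-8) + (1−q)·4 ⟹ (-8) + 6q = 4 + (-12)q ⟹ q = 2/3.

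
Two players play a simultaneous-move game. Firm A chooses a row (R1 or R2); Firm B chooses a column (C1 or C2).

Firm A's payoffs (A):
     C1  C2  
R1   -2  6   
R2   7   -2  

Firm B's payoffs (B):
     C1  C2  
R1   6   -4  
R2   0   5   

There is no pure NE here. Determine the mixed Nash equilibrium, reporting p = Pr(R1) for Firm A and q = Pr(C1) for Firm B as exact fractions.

p = 1/3, q = 8/17

In a mixed NE each player is indifferent between their pure strategies, so the opponent's mix sets the indifference.
Firm B indifferent between C1 and C2: p·6 + (1−p)·0 = p·(-4) + (1−p)·5 ⟹ 0 + 6p = 5 + (-9)p ⟹ p = 1/3.
Firm A indifferent between R1 and R2: q·(-2) + (1−q)·6 = q·7 + (1−q)·(-2) ⟹ 6 + (-8)q = (-2) + 9q ⟹ q = 8/17.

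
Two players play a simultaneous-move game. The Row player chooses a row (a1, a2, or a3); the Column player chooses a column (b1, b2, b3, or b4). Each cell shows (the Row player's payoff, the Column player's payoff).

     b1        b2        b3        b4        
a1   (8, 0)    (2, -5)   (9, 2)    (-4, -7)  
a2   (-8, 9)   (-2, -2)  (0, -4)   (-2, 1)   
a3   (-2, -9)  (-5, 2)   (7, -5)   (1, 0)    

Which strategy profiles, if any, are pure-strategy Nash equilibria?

(a1, b3)

Find each player's best response to every opponent strategy; NE are the intersections.
The Row player's best responses — vs b1: a1 (payoff 8); vs b2: a1 (payoff 2); vs b3: a1 (payoff 9); vs b4: a3 (payoff 1).
The Column player's best responses — vs a1: b3 (payoff 2); vs a2: b1 (payoff 9); vs a3: b2 (payoff 2).
The only mutual best response is (a1, b3); neither player gains by switching there.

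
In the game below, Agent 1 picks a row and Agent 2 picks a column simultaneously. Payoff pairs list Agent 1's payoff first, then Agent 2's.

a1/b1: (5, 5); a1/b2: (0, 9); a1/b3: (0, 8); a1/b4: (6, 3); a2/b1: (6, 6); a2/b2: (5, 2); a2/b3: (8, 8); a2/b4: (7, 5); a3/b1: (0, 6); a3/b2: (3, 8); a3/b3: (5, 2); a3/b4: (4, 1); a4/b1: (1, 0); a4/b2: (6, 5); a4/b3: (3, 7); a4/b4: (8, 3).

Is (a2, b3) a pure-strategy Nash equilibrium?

Yes

Holding Agent 2 at b3: Agent 1 gets 8 from a2, versus 0 from a1, 5 from a3, 3 from a4. No profitable deviation for Agent 1.
Holding Agent 1 at a2: Agent 2 gets 8 from b3, versus 6 from b1, 2 from b2, 5 from b4. No profitable deviation for Agent 2 either.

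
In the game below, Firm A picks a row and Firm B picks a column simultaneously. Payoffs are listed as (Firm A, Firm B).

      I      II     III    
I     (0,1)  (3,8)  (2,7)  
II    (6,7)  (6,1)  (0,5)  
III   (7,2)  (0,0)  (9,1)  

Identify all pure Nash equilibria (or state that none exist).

A profile is a Nash equilibrium when each player is best-responding to the other.
Firm A's best responses — vs I: III (payoff 7); vs II: II (payoff 6); vs III: III (payoff 9).
Firm B's best responses — vs I: II (payoff 8); vs II: I (payoff 7); vs III: I (payoff 2).
The only mutual best response is (III, I); neither player gains by switching there.

(III, I)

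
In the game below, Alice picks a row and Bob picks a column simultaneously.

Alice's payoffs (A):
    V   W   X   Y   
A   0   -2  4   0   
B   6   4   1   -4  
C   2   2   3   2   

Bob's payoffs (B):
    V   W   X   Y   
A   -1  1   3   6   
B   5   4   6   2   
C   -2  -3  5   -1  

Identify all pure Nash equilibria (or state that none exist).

A profile is a Nash equilibrium when each player is best-responding to the other.
Alice's best responses — vs V: B (payoff 6); vs W: B (payoff 4); vs X: A (payoff 4); vs Y: C (payoff 2).
Bob's best responses — vs A: Y (payoff 6); vs B: X (payoff 6); vs C: X (payoff 5).
No cell has both players best-responding. For instance, Alice's best reply to Y is C, but against C Bob prefers X over Y.

None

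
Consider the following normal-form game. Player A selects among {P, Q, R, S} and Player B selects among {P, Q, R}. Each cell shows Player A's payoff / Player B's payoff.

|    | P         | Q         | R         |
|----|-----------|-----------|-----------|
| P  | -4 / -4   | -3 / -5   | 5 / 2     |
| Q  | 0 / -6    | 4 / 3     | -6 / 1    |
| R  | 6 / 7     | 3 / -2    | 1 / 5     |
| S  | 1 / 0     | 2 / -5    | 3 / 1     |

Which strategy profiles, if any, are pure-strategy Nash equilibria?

Find each player's best response to every opponent strategy; NE are the intersections.
Player A's best responses — vs P: R (payoff 6); vs Q: Q (payoff 4); vs R: P (payoff 5).
Player B's best responses — vs P: R (payoff 2); vs Q: Q (payoff 3); vs R: P (payoff 7); vs S: R (payoff 1).
Mutual best responses occur at (P, R), (Q, Q), and (R, P); at each, neither player gains by switching.

(P, R), (Q, Q), and (R, P)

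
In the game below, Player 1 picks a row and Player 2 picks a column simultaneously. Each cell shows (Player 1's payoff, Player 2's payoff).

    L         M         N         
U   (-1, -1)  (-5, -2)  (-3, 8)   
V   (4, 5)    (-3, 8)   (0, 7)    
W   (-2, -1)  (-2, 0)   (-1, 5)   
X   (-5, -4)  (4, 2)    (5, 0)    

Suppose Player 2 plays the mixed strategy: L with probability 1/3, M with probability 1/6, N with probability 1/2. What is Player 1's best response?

X

Player 1's best reply maximizes expected payoff against the mix.
U: (1/3)·(-1) + (1/6)·(-5) + (1/2)·(-3) = -8/3
V: (1/3)·4 + (1/6)·(-3) + (1/2)·0 = 5/6
W: (1/3)·(-2) + (1/6)·(-2) + (1/2)·(-1) = -3/2
X: (1/3)·(-5) + (1/6)·4 + (1/2)·5 = 3/2
Highest expected payoff is 3/2, from X.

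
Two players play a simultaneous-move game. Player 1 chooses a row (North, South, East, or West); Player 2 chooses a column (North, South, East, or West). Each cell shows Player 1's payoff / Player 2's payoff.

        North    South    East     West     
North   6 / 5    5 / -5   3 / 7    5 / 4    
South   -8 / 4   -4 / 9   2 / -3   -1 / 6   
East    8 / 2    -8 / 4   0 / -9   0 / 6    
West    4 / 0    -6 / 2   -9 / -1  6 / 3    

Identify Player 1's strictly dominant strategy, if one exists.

Check whether one of Player 1's strategies beats all alternatives regardless of what the opponent does.
North is not dominant: against North, East gives 8 > 6.
South is not dominant: against North, North gives 6 > -8.
East is not dominant: against South, North gives 5 > -8.
West is not dominant: against North, North gives 6 > 4.
No single strategy is best against every opponent action.

None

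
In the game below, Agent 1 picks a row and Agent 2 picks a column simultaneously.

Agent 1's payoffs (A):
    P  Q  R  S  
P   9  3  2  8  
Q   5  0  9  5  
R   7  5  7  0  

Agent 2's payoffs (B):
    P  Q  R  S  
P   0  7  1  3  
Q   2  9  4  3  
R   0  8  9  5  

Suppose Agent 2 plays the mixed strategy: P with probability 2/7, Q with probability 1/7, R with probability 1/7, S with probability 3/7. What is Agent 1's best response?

P

Agent 1's best reply maximizes expected payoff against the mix.
P: (2/7)·9 + (1/7)·3 + (1/7)·2 + (3/7)·8 = 47/7
Q: (2/7)·5 + (1/7)·0 + (1/7)·9 + (3/7)·5 = 34/7
R: (2/7)·7 + (1/7)·5 + (1/7)·7 + (3/7)·0 = 26/7
Highest expected payoff is 47/7, from P.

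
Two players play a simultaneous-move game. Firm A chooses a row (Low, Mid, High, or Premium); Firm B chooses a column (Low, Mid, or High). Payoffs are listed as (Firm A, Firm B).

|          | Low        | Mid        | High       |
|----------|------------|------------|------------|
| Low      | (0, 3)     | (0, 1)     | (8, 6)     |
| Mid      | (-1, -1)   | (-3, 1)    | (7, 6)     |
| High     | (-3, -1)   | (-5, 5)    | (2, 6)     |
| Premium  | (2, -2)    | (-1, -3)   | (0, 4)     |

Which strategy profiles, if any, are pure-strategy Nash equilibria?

Check mutual best responses: a cell is a NE iff neither player can gain by unilaterally deviating.
Firm A's best responses — vs Low: Premium (payoff 2); vs Mid: Low (payoff 0); vs High: Low (payoff 8).
Firm B's best responses — vs Low: High (payoff 6); vs Mid: High (payoff 6); vs High: High (payoff 6); vs Premium: High (payoff 4).
The only mutual best response is (Low, High); neither player gains by switching there.

(Low, High)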